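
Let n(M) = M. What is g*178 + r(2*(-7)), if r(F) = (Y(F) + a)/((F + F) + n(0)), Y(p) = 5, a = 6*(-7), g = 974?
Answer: 4854453/28 ≈ 1.7337e+5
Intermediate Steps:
a = -42
r(F) = -37/(2*F) (r(F) = (5 - 42)/((F + F) + 0) = -37/(2*F + 0) = -37*1/(2*F) = -37/(2*F))
g*178 + r(2*(-7)) = 974*178 - 37/(2*(2*(-7))) = 173372 - 37/2/(-14) = 173372 - 37/2*(-1/14) = 173372 + 37/28 = 4854453/28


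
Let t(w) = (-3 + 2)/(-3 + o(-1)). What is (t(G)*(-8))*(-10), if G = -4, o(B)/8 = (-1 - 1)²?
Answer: -80/29 ≈ -2.7586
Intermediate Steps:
o(B) = 32 (o(B) = 8*(-1 - 1)² = 8*(-2)² = 8*4 = 32)
t(w) = -1/29 (t(w) = (-3 + 2)/(-3 + 32) = -1/29)
(t(G)*(-8))*(-10) = -1/29*(-8)*(-10) = (8/29)*(-10) = -80/29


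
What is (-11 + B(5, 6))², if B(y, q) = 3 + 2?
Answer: 36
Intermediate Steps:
B(y, q) = 5
(-11 + B(5, 6))² = (-11 + 5)² = (-6)² = 36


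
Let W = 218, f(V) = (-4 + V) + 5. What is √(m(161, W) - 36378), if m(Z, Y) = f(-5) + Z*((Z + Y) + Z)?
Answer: √50558 ≈ 224.85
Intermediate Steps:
f(V) = 1 + V
m(Z, Y) = -4 + Z*(Y + 2*Z) (m(Z, Y) = (1 - 5) + Z*((Z + Y) + Z) = -4 + Z*((Y + Z) + Z) = -4 + Z*(Y + 2*Z))
√(m(161, W) - 36378) = √((-4 + 2*161² + 218*161) - 36378) = √((-4 + 2*25921 + 35098) - 36378) = √((-4 + 51842 + 35098) - 36378) = √(86936 - 36378) = √50558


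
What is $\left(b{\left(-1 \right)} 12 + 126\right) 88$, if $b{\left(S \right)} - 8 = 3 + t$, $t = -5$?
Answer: $17424$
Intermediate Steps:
$b{\left(S \right)} = 6$ ($b{\left(S \right)} = 8 + \left(3 - 5\right) = 8 - 2 = 6$)
$\left(b{\left(-1 \right)} 12 + 126\right) 88 = \left(6 \cdot 12 + 126\right) 88 = \left(72 + 126\right) 88 = 198 \cdot 88 = 17424$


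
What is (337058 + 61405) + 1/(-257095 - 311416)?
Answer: 226530598592/568511 ≈ 3.9846e+5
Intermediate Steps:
(337058 + 61405) + 1/(-257095 - 311416) = 398463 + 1/(-568511) = 398463 - 1/568511 = 226530598592/568511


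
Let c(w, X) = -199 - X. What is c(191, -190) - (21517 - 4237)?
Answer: -17289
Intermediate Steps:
c(191, -190) - (21517 - 4237) = (-199 - 1*(-190)) - (21517 - 4237) = (-199 + 190) - 1*17280 = -9 - 17280 = -17289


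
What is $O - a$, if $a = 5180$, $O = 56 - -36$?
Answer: $-5088$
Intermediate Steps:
$O = 92$ ($O = 56 + 36 = 92$)
$O - a = 92 - 5180 = -5088$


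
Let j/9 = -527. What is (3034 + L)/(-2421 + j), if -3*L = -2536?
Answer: -5819/10746 ≈ -0.54150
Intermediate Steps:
L = 2536/3 (L = -⅓*(-2536) = 2536/3 ≈ 845.33)
j = -4743 (j = 9*(-527) = -4743)
(3034 + L)/(-2421 + j) = (3034 + 2536/3)/(-2421 - 4743) = (11638/3)/(-7164) = (11638/3)*(-1/7164) = -5819/10746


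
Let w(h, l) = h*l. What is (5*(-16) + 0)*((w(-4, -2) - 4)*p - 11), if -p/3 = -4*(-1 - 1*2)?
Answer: 12400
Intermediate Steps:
p = -36 (p = -(-12)*(-1 - 1*2) = -(-12)*(-1 - 2) = -(-12)*(-3) = -3*12 = -36)
(5*(-16) + 0)*((w(-4, -2) - 4)*p - 11) = (5*(-16) + 0)*((-4*(-2) - 4)*(-36) - 11) = (-80 + 0)*((8 - 4)*(-36) - 11) = -80*(4*(-36) - 11) = -80*(-144 - 11) = -80*(-155) = 12400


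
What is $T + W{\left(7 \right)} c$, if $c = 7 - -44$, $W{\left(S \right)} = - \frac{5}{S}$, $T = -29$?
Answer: $- \frac{458}{7} \approx -65.429$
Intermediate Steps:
$c = 51$ ($c = 7 + 44 = 51$)
$T + W{\left(7 \right)} c = -29 + - \frac{5}{7} \cdot 51 = -29 + \left(-5\right) \frac{1}{7} \cdot 51 = -29 - \frac{255}{7} = - \frac{458}{7}$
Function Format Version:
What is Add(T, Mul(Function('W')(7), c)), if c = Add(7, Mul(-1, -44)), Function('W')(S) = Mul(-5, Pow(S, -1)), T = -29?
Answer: Rational(-458, 7) ≈ -65.429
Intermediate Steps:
c = 51 (c = Add(7, 44) = 51)
Add(T, Mul(Function('W')(7), c)) = Add(-29, Mul(Mul(-5, Pow(7, -1)), 51)) = Add(-29, Mul(Mul(-5, Rational(1, 7)), 51)) = Add(-29, Mul(Rational(-5, 7), 51)) = Add(-29, Rational(-255, 7)) = Rational(-458, 7)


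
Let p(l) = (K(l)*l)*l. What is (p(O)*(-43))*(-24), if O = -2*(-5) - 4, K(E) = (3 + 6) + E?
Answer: 557280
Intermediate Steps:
K(E) = 9 + E
O = 6 (O = 10 - 4 = 6)
p(l) = l²*(9 + l) (p(l) = ((9 + l)*l)*l = (l*(9 + l))*l = l²*(9 + l))
(p(O)*(-43))*(-24) = ((6²*(9 + 6))*(-43))*(-24) = ((36*15)*(-43))*(-24) = (540*(-43))*(-24) = -23220*(-24) = 557280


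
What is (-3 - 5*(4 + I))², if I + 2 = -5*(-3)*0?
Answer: 169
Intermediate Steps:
I = -2 (I = -2 - 5*(-3)*0 = -2 + 15*0 = -2 + 0 = -2)
(-3 - 5*(4 + I))² = (-3 - 5*(4 - 2))² = (-3 - 5*2)² = (-3 - 10)² = (-13)² = 169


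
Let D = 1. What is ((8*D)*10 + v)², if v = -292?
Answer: 44944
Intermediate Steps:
((8*D)*10 + v)² = ((8*1)*10 - 292)² = (8*10 - 292)² = (80 - 292)² = (-212)² = 44944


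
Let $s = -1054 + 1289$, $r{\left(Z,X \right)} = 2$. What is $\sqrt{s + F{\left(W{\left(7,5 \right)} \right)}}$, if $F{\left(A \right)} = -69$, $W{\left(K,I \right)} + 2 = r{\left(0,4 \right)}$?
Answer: $\sqrt{166} \approx 12.884$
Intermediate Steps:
$W{\left(K,I \right)} = 0$ ($W{\left(K,I \right)} = -2 + 2 = 0$)
$s = 235$
$\sqrt{s + F{\left(W{\left(7,5 \right)} \right)}} = \sqrt{235 - 69} = \sqrt{166}$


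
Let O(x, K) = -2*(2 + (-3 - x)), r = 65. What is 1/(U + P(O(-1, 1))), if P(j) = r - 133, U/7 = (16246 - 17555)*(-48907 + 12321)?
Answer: 1/335237450 ≈ 2.9830e-9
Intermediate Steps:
O(x, K) = 2 + 2*x (O(x, K) = -2*(-1 - x) = 2 + 2*x)
U = 335237518 (U = 7*((16246 - 17555)*(-48907 + 12321)) = 7*(-1309*(-36586)) = 7*47891074 = 335237518)
P(j) = -68 (P(j) = 65 - 133 = -68)
1/(U + P(O(-1, 1))) = 1/(335237518 - 68) = 1/335237450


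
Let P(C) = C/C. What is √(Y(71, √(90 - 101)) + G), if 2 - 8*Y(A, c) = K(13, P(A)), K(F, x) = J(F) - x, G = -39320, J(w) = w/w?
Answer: I*√157279/2 ≈ 198.29*I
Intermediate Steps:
J(w) = 1
P(C) = 1
K(F, x) = 1 - x
Y(A, c) = ¼ (Y(A, c) = ¼ - (1 - 1*1)/8 = ¼ - (1 - 1)/8 = ¼ - ⅛*0 = ¼ + 0 = ¼)
√(Y(71, √(90 - 101)) + G) = √(¼ - 39320) = √(-157279/4) = I*√157279/2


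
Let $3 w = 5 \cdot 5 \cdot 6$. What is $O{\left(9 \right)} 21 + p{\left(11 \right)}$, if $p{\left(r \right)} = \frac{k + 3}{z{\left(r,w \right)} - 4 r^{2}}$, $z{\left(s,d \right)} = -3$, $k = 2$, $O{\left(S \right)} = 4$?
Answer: $\frac{40903}{487} \approx 83.99$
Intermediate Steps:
$w = 50$ ($w = \frac{5 \cdot 5 \cdot 6}{3} = \frac{25 \cdot 6}{3} = \frac{1}{3} \cdot 150 = 50$)
$p{\left(r \right)} = \frac{5}{-3 - 4 r^{2}}$ ($p{\left(r \right)} = \frac{2 + 3}{-3 - 4 r^{2}} = \frac{5}{-3 - 4 r^{2}}$)
$O{\left(9 \right)} 21 + p{\left(11 \right)} = 4 \cdot 21 - \frac{5}{3 + 4 \cdot 11^{2}} = 84 - \frac{5}{3 + 4 \cdot 121} = 84 - \frac{5}{3 + 484} = 84 - \frac{5}{487} = \frac{40903}{487}$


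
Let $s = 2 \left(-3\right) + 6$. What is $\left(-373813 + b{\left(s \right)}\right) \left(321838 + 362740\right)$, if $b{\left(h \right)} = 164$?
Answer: $-255791885122$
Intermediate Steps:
$s = 0$ ($s = -6 + 6 = 0$)
$\left(-373813 + b{\left(s \right)}\right) \left(321838 + 362740\right) = \left(-373813 + 164\right) \left(321838 + 362740\right) = \left(-373649\right) 684578 = -255791885122$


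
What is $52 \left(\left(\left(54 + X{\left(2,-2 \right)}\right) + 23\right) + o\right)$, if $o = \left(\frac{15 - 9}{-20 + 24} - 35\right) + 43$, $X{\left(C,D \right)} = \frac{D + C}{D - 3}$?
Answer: $4498$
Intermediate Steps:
$X{\left(C,D \right)} = \frac{C + D}{-3 + D}$
$o = \frac{19}{2}$ ($o = \left(\frac{6}{4} - 35\right) + 43 = \left(6 \cdot \frac{1}{4} - 35\right) + 43 = \left(\frac{3}{2} - 35\right) + 43 = - \frac{67}{2} + 43 = \frac{19}{2} \approx 9.5$)
$52 \left(\left(\left(54 + X{\left(2,-2 \right)}\right) + 23\right) + o\right) = 52 \left(\left(\left(54 + \frac{2 - 2}{-3 - 2}\right) + 23\right) + \frac{19}{2}\right) = 52 \left(\left(\left(54 + \frac{1}{-5} \cdot 0\right) + 23\right) + \frac{19}{2}\right) = 52 \left(\left(\left(54 - 0\right) + 23\right) + \frac{19}{2}\right) = 52 \left(\left(\left(54 + 0\right) + 23\right) + \frac{19}{2}\right) = 52 \left(\left(54 + 23\right) + \frac{19}{2}\right) = 52 \left(77 + \frac{19}{2}\right) = 52 \cdot \frac{173}{2} = 4498$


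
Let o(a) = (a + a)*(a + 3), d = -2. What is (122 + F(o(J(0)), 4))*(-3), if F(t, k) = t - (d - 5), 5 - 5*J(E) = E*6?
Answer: -411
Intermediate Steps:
J(E) = 1 - 6*E/5 (J(E) = 1 - E*6/5 = 1 - 6*E/5)
o(a) = 2*a*(3 + a) (o(a) = (2*a)*(3 + a) = 2*a*(3 + a))
F(t, k) = 7 + t (F(t, k) = t - (-2 - 5) = t - 1*(-7) = t + 7 = 7 + t)
(122 + F(o(J(0)), 4))*(-3) = (122 + (7 + 2*(1 - 6/5*0)*(3 + (1 - 6/5*0))))*(-3) = (122 + (7 + 2*(1 + 0)*(3 + (1 + 0))))*(-3) = (122 + (7 + 2*1*(3 + 1)))*(-3) = (122 + (7 + 2*1*4))*(-3) = (122 + (7 + 8))*(-3) = (122 + 15)*(-3) = 137*(-3) = -411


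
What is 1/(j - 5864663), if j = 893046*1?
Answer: -1/4971617 ≈ -2.0114e-7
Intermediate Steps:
j = 893046
1/(j - 5864663) = 1/(893046 - 5864663) = 1/(-4971617) = -1/4971617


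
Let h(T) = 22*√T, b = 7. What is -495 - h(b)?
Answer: -495 - 22*√7 ≈ -553.21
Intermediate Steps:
-495 - h(b) = -495 - 22*√7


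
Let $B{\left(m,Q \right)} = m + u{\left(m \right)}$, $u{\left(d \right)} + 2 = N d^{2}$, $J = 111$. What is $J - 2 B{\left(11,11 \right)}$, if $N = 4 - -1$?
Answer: $-1117$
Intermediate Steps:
$N = 5$ ($N = 4 + 1 = 5$)
$u{\left(d \right)} = -2 + 5 d^{2}$
$B{\left(m,Q \right)} = -2 + m + 5 m^{2}$ ($B{\left(m,Q \right)} = m + \left(-2 + 5 m^{2}\right) = -2 + m + 5 m^{2}$)
$J - 2 B{\left(11,11 \right)} = 111 - 2 \left(-2 + 11 + 5 \cdot 11^{2}\right) = 111 - 2 \left(-2 + 11 + 5 \cdot 121\right) = 111 - 2 \left(-2 + 11 + 605\right) = 111 - 1228 = -1117$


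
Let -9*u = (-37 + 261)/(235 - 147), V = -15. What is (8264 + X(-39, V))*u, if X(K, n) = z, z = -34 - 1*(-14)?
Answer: -25648/11 ≈ -2331.6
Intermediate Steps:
z = -20 (z = -34 + 14 = -20)
X(K, n) = -20
u = -28/99 (u = -(-37 + 261)/(9*(235 - 147)) = -224/(9*88) = -1/9*28/11 = -28/99 ≈ -0.28283)
(8264 + X(-39, V))*u = (8264 - 20)*(-28/99) = 8244*(-28/99) = -25648/11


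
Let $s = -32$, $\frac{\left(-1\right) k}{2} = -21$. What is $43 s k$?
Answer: $-57792$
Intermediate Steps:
$k = 42$ ($k = \left(-2\right) \left(-21\right) = 42$)
$43 s k = 43 \left(-32\right) 42 = \left(-1376\right) 42 = -57792$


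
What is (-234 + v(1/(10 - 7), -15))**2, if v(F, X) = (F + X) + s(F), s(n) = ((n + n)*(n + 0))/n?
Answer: 61504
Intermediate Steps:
s(n) = 2*n (s(n) = ((2*n)*n)/n = (2*n**2)/n = 2*n)
v(F, X) = X + 3*F (v(F, X) = (F + X) + 2*F = X + 3*F)
(-234 + v(1/(10 - 7), -15))**2 = (-234 + (-15 + 3/(10 - 7)))**2 = (-234 + (-15 + 3/3))**2 = (-234 + (-15 + 3*(1/3)))**2 = (-234 + (-15 + 1))**2 = (-234 - 14)**2 = (-248)**2 = 61504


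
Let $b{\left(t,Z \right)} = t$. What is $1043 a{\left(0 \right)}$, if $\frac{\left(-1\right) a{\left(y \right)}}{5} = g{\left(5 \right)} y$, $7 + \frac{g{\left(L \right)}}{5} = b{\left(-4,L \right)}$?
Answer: $0$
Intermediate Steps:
$g{\left(L \right)} = -55$ ($g{\left(L \right)} = -35 + 5 \left(-4\right) = -35 - 20 = -55$)
$a{\left(y \right)} = 275 y$ ($a{\left(y \right)} = - 5 \left(- 55 y\right) = 275 y$)
$1043 a{\left(0 \right)} = 1043 \cdot 275 \cdot 0 = 1043 \cdot 0 = 0$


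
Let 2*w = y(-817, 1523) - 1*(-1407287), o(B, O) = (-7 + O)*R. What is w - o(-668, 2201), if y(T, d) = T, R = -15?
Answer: 736145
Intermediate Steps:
o(B, O) = 105 - 15*O (o(B, O) = (-7 + O)*(-15) = 105 - 15*O)
w = 703235 (w = (-817 - 1*(-1407287))/2 = (-817 + 1407287)/2 = (1/2)*1406470 = 703235)
w - o(-668, 2201) = 703235 - (105 - 15*2201) = 703235 - (105 - 33015) = 703235 - 1*(-32910) = 703235 + 32910 = 736145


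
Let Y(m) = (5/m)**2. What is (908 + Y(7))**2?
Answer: 1981763289/2401 ≈ 8.2539e+5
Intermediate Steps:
Y(m) = 25/m**2
(908 + Y(7))**2 = (908 + 25/7**2)**2 = (908 + 25*(1/49))**2 = (908 + 25/49)**2 = (44517/49)**2 = 1981763289/2401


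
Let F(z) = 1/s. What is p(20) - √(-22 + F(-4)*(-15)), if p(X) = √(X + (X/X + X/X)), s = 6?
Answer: √22 - 7*I*√2/2 ≈ 4.6904 - 4.9497*I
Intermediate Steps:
F(z) = ⅙ (F(z) = 1/6 = ⅙)
p(X) = √(2 + X) (p(X) = √(X + (1 + 1)) = √(X + 2) = √(2 + X))
p(20) - √(-22 + F(-4)*(-15)) = √(2 + 20) - √(-22 + (⅙)*(-15)) = √22 - √(-22 - 5/2) = √22 - √(-49/2) = √22 - 7*I*√2/2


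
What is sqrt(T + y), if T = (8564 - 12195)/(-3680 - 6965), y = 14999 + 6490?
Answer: 2*sqrt(608771678305)/10645 ≈ 146.59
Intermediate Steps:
y = 21489
T = 3631/10645 (T = -3631/(-10645) = -3631*(-1/10645) = 3631/10645 ≈ 0.34110)
sqrt(T + y) = sqrt(3631/10645 + 21489) = sqrt(228754036/10645) = 2*sqrt(608771678305)/10645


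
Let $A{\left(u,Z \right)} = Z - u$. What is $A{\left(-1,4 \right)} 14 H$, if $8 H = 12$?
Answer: $105$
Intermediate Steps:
$H = \frac{3}{2}$ ($H = \frac{1}{8} \cdot 12 = \frac{3}{2} \approx 1.5$)
$A{\left(-1,4 \right)} 14 H = \left(4 - -1\right) 14 \cdot \frac{3}{2} = \left(4 + 1\right) 14 \cdot \frac{3}{2} = 5 \cdot 14 \cdot \frac{3}{2} = 70 \cdot \frac{3}{2} = 105$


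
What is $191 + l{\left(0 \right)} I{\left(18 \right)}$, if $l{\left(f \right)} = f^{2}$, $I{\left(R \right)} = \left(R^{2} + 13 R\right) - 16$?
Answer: $191$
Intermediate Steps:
$I{\left(R \right)} = -16 + R^{2} + 13 R$ ($I{\left(R \right)} = \left(R^{2} + 13 R\right) - 16 = -16 + R^{2} + 13 R$)
$191 + l{\left(0 \right)} I{\left(18 \right)} = 191 + 0^{2} \left(-16 + 18^{2} + 13 \cdot 18\right) = 191 + 0 \left(-16 + 324 + 234\right) = 191 + 0 \cdot 542 = 191 + 0 = 191$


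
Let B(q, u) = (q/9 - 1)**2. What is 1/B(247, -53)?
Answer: 81/56644 ≈ 0.0014300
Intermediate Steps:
B(q, u) = (-1 + q/9)**2 (B(q, u) = (q*(1/9) - 1)**2 = (q/9 - 1)**2 = (-1 + q/9)**2)
1/B(247, -53) = 1/((-9 + 247)**2/81) = 1/((1/81)*238**2) = 1/((1/81)*56644) = 1/(56644/81) = 81/56644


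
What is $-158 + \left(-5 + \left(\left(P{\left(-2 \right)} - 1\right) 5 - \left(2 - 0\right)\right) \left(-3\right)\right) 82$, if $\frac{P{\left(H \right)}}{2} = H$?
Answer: $6074$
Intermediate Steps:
$P{\left(H \right)} = 2 H$
$-158 + \left(-5 + \left(\left(P{\left(-2 \right)} - 1\right) 5 - \left(2 - 0\right)\right) \left(-3\right)\right) 82 = -158 + \left(-5 + \left(\left(2 \left(-2\right) - 1\right) 5 - \left(2 - 0\right)\right) \left(-3\right)\right) 82 = -158 + \left(-5 + \left(\left(-4 - 1\right) 5 - \left(2 + 0\right)\right) \left(-3\right)\right) 82 = -158 + \left(-5 + \left(\left(-5\right) 5 - 2\right) \left(-3\right)\right) 82 = -158 + \left(-5 + \left(-25 - 2\right) \left(-3\right)\right) 82 = -158 + \left(-5 - -81\right) 82 = -158 + \left(-5 + 81\right) 82 = -158 + 76 \cdot 82 = -158 + 6232 = 6074$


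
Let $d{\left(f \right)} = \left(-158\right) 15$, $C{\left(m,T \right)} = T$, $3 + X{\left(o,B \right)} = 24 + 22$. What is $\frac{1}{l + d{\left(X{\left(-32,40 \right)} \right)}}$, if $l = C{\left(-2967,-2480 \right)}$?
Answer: $- \frac{1}{4850} \approx -0.00020619$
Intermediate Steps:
$X{\left(o,B \right)} = 43$ ($X{\left(o,B \right)} = -3 + \left(24 + 22\right) = -3 + 46 = 43$)
$d{\left(f \right)} = -2370$
$l = -2480$
$\frac{1}{l + d{\left(X{\left(-32,40 \right)} \right)}} = \frac{1}{-2480 - 2370} = \frac{1}{-4850} = - \frac{1}{4850}$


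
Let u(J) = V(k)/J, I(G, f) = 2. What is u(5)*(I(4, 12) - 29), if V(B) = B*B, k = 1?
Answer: -27/5 ≈ -5.4000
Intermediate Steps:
V(B) = B²
u(J) = 1/J (u(J) = 1²/J = 1/J)
u(5)*(I(4, 12) - 29) = (2 - 29)/5 = (⅕)*(-27) = -27/5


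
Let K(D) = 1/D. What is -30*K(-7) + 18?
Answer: 156/7 ≈ 22.286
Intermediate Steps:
K(D) = 1/D
-30*K(-7) + 18 = -30/(-7) + 18 = -30*(-1/7) + 18 = 30/7 + 18 = 156/7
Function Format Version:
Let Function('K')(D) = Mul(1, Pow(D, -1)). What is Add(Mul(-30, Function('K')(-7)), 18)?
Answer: Rational(156, 7) ≈ 22.286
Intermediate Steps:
Function('K')(D) = Pow(D, -1)
Add(Mul(-30, Function('K')(-7)), 18) = Add(Mul(-30, Pow(-7, -1)), 18) = Add(Mul(-30, Rational(-1, 7)), 18) = Add(Rational(30, 7), 18) = Rational(156, 7)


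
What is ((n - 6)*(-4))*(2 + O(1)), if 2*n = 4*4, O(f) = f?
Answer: -24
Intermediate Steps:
n = 8 (n = (4*4)/2 = (½)*16 = 8)
((n - 6)*(-4))*(2 + O(1)) = ((8 - 6)*(-4))*(2 + 1) = (2*(-4))*3 = -8*3 = -24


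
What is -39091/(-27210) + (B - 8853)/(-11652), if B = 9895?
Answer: 17797313/13210455 ≈ 1.3472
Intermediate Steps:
-39091/(-27210) + (B - 8853)/(-11652) = -39091/(-27210) + (9895 - 8853)/(-11652) = -39091*(-1/27210) + 1042*(-1/11652) = 39091/27210 - 521/5826 = 17797313/13210455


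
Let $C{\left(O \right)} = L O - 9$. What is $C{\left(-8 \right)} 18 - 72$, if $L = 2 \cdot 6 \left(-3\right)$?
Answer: $4950$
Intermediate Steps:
$L = -36$ ($L = 12 \left(-3\right) = -36$)
$C{\left(O \right)} = -9 - 36 O$ ($C{\left(O \right)} = - 36 O - 9 = -9 - 36 O$)
$C{\left(-8 \right)} 18 - 72 = \left(-9 - -288\right) 18 - 72 = \left(-9 + 288\right) 18 - 72 = 279 \cdot 18 - 72 = 5022 - 72 = 4950$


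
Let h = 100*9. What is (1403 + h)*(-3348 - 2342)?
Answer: -13104070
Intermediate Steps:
h = 900
(1403 + h)*(-3348 - 2342) = (1403 + 900)*(-3348 - 2342) = 2303*(-5690) = -13104070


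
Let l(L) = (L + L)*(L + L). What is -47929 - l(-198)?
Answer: -204745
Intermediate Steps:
l(L) = 4*L**2 (l(L) = (2*L)*(2*L) = 4*L**2)
-47929 - l(-198) = -47929 - 4*(-198)**2 = -47929 - 4*39204 = -47929 - 1*156816 = -47929 - 156816 = -204745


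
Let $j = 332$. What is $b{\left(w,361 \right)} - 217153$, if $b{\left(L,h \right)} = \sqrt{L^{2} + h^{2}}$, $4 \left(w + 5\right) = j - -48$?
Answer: $-217153 + \sqrt{138421} \approx -2.1678 \cdot 10^{5}$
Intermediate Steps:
$w = 90$ ($w = -5 + \frac{332 - -48}{4} = -5 + \frac{332 + 48}{4} = -5 + \frac{1}{4} \cdot 380 = -5 + 95 = 90$)
$b{\left(w,361 \right)} - 217153 = \sqrt{90^{2} + 361^{2}} - 217153 = \sqrt{8100 + 130321} - 217153 = \sqrt{138421} - 217153 = -217153 + \sqrt{138421}$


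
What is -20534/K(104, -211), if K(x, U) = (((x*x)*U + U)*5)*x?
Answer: 10267/593420620 ≈ 1.7301e-5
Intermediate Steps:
K(x, U) = x*(5*U + 5*U*x²) (K(x, U) = ((x²*U + U)*5)*x = ((U*x² + U)*5)*x = ((U + U*x²)*5)*x = (5*U + 5*U*x²)*x = x*(5*U + 5*U*x²))
-20534/K(104, -211) = -20534*(-1/(109720*(1 + 104²))) = -20534*(-1/(109720*(1 + 10816))) = -20534/(5*(-211)*104*10817) = -20534/(-1186841240) = -20534*(-1/1186841240) = 10267/593420620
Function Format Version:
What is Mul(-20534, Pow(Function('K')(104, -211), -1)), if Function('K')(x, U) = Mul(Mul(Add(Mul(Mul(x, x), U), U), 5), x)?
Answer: Rational(10267, 593420620) ≈ 1.7301e-5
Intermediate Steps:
Function('K')(x, U) = Mul(x, Add(Mul(5, U), Mul(5, U, Pow(x, 2)))) (Function('K')(x, U) = Mul(Mul(Add(Mul(Pow(x, 2), U), U), 5), x) = Mul(Mul(Add(Mul(U, Pow(x, 2)), U), 5), x) = Mul(Mul(Add(U, Mul(U, Pow(x, 2))), 5), x) = Mul(Add(Mul(5, U), Mul(5, U, Pow(x, 2))), x) = Mul(x, Add(Mul(5, U), Mul(5, U, Pow(x, 2)))))
Mul(-20534, Pow(Function('K')(104, -211), -1)) = Mul(-20534, Pow(Mul(5, -211, 104, Add(1, Pow(104, 2))), -1)) = Mul(-20534, Pow(Mul(5, -211, 104, Add(1, 10816)), -1)) = Mul(-20534, Pow(Mul(5, -211, 104, 10817), -1)) = Mul(-20534, Pow(-1186841240, -1)) = Mul(-20534, Rational(-1, 1186841240)) = Rational(10267, 593420620)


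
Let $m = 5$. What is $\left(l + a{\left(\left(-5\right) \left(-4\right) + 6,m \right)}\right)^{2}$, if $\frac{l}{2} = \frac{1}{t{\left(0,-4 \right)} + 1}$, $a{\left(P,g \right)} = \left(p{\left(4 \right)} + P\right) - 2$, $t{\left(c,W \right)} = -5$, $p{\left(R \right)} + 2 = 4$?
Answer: $\frac{2601}{4} \approx 650.25$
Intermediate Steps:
$p{\left(R \right)} = 2$ ($p{\left(R \right)} = -2 + 4 = 2$)
$a{\left(P,g \right)} = P$ ($a{\left(P,g \right)} = \left(2 + P\right) - 2 = P$)
$l = - \frac{1}{2}$ ($l = \frac{2}{-5 + 1} = \frac{2}{-4} = 2 \left(- \frac{1}{4}\right) = - \frac{1}{2} \approx -0.5$)
$\left(l + a{\left(\left(-5\right) \left(-4\right) + 6,m \right)}\right)^{2} = \left(- \frac{1}{2} + \left(\left(-5\right) \left(-4\right) + 6\right)\right)^{2} = \left(- \frac{1}{2} + \left(20 + 6\right)\right)^{2} = \left(- \frac{1}{2} + 26\right)^{2} = \left(\frac{51}{2}\right)^{2} = \frac{2601}{4}$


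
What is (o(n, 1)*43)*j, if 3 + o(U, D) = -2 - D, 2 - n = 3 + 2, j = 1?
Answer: -258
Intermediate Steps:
n = -3 (n = 2 - (3 + 2) = 2 - 1*5 = 2 - 5 = -3)
o(U, D) = -5 - D (o(U, D) = -3 + (-2 - D) = -5 - D)
(o(n, 1)*43)*j = ((-5 - 1*1)*43)*1 = ((-5 - 1)*43)*1 = -6*43*1 = -258*1 = -258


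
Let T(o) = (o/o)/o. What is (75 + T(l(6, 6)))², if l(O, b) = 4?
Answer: 90601/16 ≈ 5662.6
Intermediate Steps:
T(o) = 1/o
(75 + T(l(6, 6)))² = (75 + 1/4)² = (75 + ¼)² = (301/4)² = 90601/16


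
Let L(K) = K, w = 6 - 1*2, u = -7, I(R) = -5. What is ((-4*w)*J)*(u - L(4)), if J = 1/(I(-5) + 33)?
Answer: 44/7 ≈ 6.2857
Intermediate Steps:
w = 4 (w = 6 - 2 = 4)
J = 1/28 (J = 1/(-5 + 33) = 1/28 ≈ 0.035714)
((-4*w)*J)*(u - L(4)) = (-4*4*(1/28))*(-7 - 1*4) = (-16*1/28)*(-7 - 4) = -4/7*(-11) = 44/7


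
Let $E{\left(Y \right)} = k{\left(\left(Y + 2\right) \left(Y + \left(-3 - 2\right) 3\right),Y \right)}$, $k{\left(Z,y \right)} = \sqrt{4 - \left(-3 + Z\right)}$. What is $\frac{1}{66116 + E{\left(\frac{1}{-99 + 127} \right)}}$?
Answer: $\frac{51834944}{3427119128133} - \frac{28 \sqrt{29371}}{3427119128133} \approx 1.5124 \cdot 10^{-5}$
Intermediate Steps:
$k{\left(Z,y \right)} = \sqrt{7 - Z}$
$E{\left(Y \right)} = \sqrt{7 - \left(-15 + Y\right) \left(2 + Y\right)}$ ($E{\left(Y \right)} = \sqrt{7 - \left(Y + 2\right) \left(Y + \left(-3 - 2\right) 3\right)} = \sqrt{7 - \left(2 + Y\right) \left(Y - 15\right)} = \sqrt{7 - \left(2 + Y\right) \left(-15 + Y\right)} = \sqrt{7 - \left(-15 + Y\right) \left(2 + Y\right)}$)
$\frac{1}{66116 + E{\left(\frac{1}{-99 + 127} \right)}} = \frac{1}{66116 + \sqrt{37 - \left(\frac{1}{-99 + 127}\right)^{2} + \frac{13}{-99 + 127}}} = \frac{1}{66116 + \sqrt{37 - \left(\frac{1}{28}\right)^{2} + \frac{13}{28}}} = \frac{1}{66116 + \sqrt{37 - \left(\frac{1}{28}\right)^{2} + 13 \cdot \frac{1}{28}}} = \frac{1}{66116 + \sqrt{37 - \frac{1}{784} + \frac{13}{28}}} = \frac{1}{66116 + \sqrt{\frac{29371}{784}}} = \frac{1}{66116 + \frac{\sqrt{29371}}{28}}$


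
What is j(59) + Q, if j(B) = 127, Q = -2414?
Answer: -2287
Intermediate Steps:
j(59) + Q = 127 - 2414 = -2287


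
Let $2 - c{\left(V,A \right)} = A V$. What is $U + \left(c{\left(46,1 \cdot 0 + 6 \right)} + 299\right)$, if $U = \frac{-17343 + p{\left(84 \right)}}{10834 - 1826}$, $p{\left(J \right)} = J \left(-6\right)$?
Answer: $\frac{207353}{9008} \approx 23.019$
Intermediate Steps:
$p{\left(J \right)} = - 6 J$
$c{\left(V,A \right)} = 2 - A V$
$U = - \frac{17847}{9008}$ ($U = \frac{-17343 - 504}{10834 - 1826} = \frac{-17343 - 504}{9008} = \left(-17847\right) \frac{1}{9008} = - \frac{17847}{9008} \approx -1.9812$)
$U + \left(c{\left(46,1 \cdot 0 + 6 \right)} + 299\right) = - \frac{17847}{9008} + \left(\left(2 - \left(1 \cdot 0 + 6\right) 46\right) + 299\right) = - \frac{17847}{9008} + \left(\left(2 - \left(0 + 6\right) 46\right) + 299\right) = - \frac{17847}{9008} + \left(\left(2 - 6 \cdot 46\right) + 299\right) = - \frac{17847}{9008} + \left(\left(2 - 276\right) + 299\right) = - \frac{17847}{9008} + \left(-274 + 299\right) = - \frac{17847}{9008} + 25 = \frac{207353}{9008}$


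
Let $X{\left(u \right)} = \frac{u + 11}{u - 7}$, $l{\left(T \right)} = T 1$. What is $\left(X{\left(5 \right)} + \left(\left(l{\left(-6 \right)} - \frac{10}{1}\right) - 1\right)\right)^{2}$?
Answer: $625$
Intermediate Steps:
$l{\left(T \right)} = T$
$X{\left(u \right)} = \frac{11 + u}{-7 + u}$
$\left(X{\left(5 \right)} + \left(\left(l{\left(-6 \right)} - \frac{10}{1}\right) - 1\right)\right)^{2} = \left(\frac{11 + 5}{-7 + 5} - \left(7 + 10\right)\right)^{2} = \left(\frac{1}{-2} \cdot 16 - 17\right)^{2} = \left(\left(- \frac{1}{2}\right) 16 - 17\right)^{2} = \left(-8 - 17\right)^{2} = \left(-25\right)^{2} = 625$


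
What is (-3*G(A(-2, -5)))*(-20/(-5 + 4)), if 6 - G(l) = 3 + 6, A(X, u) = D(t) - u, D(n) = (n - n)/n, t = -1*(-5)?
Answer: 180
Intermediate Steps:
t = 5
D(n) = 0 (D(n) = 0/n = 0)
A(X, u) = -u (A(X, u) = 0 - u = -u)
G(l) = -3 (G(l) = 6 - (3 + 6) = 6 - 1*9 = 6 - 9 = -3)
(-3*G(A(-2, -5)))*(-20/(-5 + 4)) = (-3*(-3))*(-20/(-5 + 4)) = 9*(-20/(-1)) = 9*(-1*(-20)) = 9*20 = 180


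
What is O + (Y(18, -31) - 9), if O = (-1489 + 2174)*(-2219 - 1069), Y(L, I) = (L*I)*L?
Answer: -2262333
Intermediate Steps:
Y(L, I) = I*L² (Y(L, I) = (I*L)*L = I*L²)
O = -2252280 (O = 685*(-3288) = -2252280)
O + (Y(18, -31) - 9) = -2252280 + (-31*18² - 9) = -2252280 + (-31*324 - 9) = -2252280 + (-10044 - 9) = -2252280 - 10053 = -2262333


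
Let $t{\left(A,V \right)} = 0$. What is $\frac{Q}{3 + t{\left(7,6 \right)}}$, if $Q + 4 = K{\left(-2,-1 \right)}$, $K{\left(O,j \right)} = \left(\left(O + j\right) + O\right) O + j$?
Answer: $\frac{5}{3} \approx 1.6667$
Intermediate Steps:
$K{\left(O,j \right)} = j + O \left(j + 2 O\right)$ ($K{\left(O,j \right)} = \left(j + 2 O\right) O + j = O \left(j + 2 O\right) + j = j + O \left(j + 2 O\right)$)
$Q = 5$ ($Q = -4 - \left(-1 - 8\right) = -4 + \left(-1 + 2 \cdot 4 + 2\right) = -4 + \left(-1 + 8 + 2\right) = -4 + 9 = 5$)
$\frac{Q}{3 + t{\left(7,6 \right)}} = \frac{5}{3 + 0} = \frac{5}{3}$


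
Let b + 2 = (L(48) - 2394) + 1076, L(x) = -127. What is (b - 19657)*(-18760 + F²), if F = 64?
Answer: 309469056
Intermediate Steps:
b = -1447 (b = -2 + ((-127 - 2394) + 1076) = -2 + (-2521 + 1076) = -2 - 1445 = -1447)
(b - 19657)*(-18760 + F²) = (-1447 - 19657)*(-18760 + 64²) = -21104*(-18760 + 4096) = -21104*(-14664) = 309469056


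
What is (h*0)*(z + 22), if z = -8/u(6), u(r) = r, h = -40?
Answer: 0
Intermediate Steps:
z = -4/3 (z = -8/6 = -8*⅙ = -4/3 ≈ -1.3333)
(h*0)*(z + 22) = (-40*0)*(-4/3 + 22) = 0*(62/3) = 0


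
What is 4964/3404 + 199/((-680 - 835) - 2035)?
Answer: 4236201/3021050 ≈ 1.4022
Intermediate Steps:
4964/3404 + 199/((-680 - 835) - 2035) = 4964*(1/3404) + 199/(-1515 - 2035) = 1241/851 + 199/(-3550) = 1241/851 + 199*(-1/3550) = 1241/851 - 199/3550 = 4236201/3021050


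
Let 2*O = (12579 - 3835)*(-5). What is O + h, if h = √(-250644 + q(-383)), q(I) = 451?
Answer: -21860 + I*√250193 ≈ -21860.0 + 500.19*I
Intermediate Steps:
h = I*√250193 (h = √(-250644 + 451) = √(-250193) = I*√250193 ≈ 500.19*I)
O = -21860 (O = ((12579 - 3835)*(-5))/2 = (8744*(-5))/2 = (½)*(-43720) = -21860)
O + h = -21860 + I*√250193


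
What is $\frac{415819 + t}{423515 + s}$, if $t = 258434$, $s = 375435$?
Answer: $\frac{35487}{42050} \approx 0.84392$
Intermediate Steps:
$\frac{415819 + t}{423515 + s} = \frac{415819 + 258434}{423515 + 375435} = \frac{674253}{798950} = 674253 \cdot \frac{1}{798950} = \frac{35487}{42050}$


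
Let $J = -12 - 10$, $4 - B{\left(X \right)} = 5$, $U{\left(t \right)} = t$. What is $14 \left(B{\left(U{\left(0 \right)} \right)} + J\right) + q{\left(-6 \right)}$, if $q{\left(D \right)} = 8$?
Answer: $-314$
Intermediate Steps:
$B{\left(X \right)} = -1$ ($B{\left(X \right)} = 4 - 5 = -1$)
$J = -22$ ($J = -12 - 10 = -22$)
$14 \left(B{\left(U{\left(0 \right)} \right)} + J\right) + q{\left(-6 \right)} = 14 \left(-1 - 22\right) + 8 = 14 \left(-23\right) + 8 = -322 + 8 = -314$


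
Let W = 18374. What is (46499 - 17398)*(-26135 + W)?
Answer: -225852861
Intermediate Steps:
(46499 - 17398)*(-26135 + W) = (46499 - 17398)*(-26135 + 18374) = 29101*(-7761) = -225852861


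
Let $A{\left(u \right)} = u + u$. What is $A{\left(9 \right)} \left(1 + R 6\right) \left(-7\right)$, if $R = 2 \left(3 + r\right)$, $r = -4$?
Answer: $1386$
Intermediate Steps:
$A{\left(u \right)} = 2 u$
$R = -2$ ($R = 2 \left(3 - 4\right) = 2 \left(-1\right) = -2$)
$A{\left(9 \right)} \left(1 + R 6\right) \left(-7\right) = 2 \cdot 9 \left(1 - 12\right) \left(-7\right) = 18 \left(1 - 12\right) \left(-7\right) = 18 \left(\left(-11\right) \left(-7\right)\right) = 18 \cdot 77 = 1386$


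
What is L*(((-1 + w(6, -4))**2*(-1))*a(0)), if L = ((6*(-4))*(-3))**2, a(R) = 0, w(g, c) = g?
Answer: 0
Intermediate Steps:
L = 5184 (L = (-24*(-3))**2 = 72**2 = 5184)
L*(((-1 + w(6, -4))**2*(-1))*a(0)) = 5184*(((-1 + 6)**2*(-1))*0) = 5184*((5**2*(-1))*0) = 5184*((25*(-1))*0) = 5184*(-25*0) = 5184*0 = 0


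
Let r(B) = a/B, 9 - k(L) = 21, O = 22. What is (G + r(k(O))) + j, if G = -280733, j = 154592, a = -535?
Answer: -1513157/12 ≈ -1.2610e+5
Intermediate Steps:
k(L) = -12 (k(L) = 9 - 1*21 = 9 - 21 = -12)
r(B) = -535/B
(G + r(k(O))) + j = (-280733 - 535/(-12)) + 154592 = (-280733 - 535*(-1/12)) + 154592 = (-280733 + 535/12) + 154592 = -3368261/12 + 154592 = -1513157/12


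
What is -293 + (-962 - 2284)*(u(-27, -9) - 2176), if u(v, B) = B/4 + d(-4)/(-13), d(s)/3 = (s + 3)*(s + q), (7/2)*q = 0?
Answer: 183905873/26 ≈ 7.0733e+6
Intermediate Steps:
q = 0 (q = (2/7)*0 = 0)
d(s) = 3*s*(3 + s) (d(s) = 3*((s + 3)*(s + 0)) = 3*((3 + s)*s) = 3*(s*(3 + s)) = 3*s*(3 + s))
u(v, B) = -12/13 + B/4 (u(v, B) = B/4 + (3*(-4)*(3 - 4))/(-13) = B*(¼) + (3*(-4)*(-1))*(-1/13) = B/4 + 12*(-1/13) = B/4 - 12/13 = -12/13 + B/4)
-293 + (-962 - 2284)*(u(-27, -9) - 2176) = -293 + (-962 - 2284)*((-12/13 + (¼)*(-9)) - 2176) = -293 - 3246*((-12/13 - 9/4) - 2176) = -293 - 3246*(-165/52 - 2176) = -293 - 3246*(-113317/52) = -293 + 183913491/26 = 183905873/26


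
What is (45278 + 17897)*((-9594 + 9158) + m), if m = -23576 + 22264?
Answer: -110429900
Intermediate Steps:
m = -1312
(45278 + 17897)*((-9594 + 9158) + m) = (45278 + 17897)*((-9594 + 9158) - 1312) = 63175*(-436 - 1312) = 63175*(-1748) = -110429900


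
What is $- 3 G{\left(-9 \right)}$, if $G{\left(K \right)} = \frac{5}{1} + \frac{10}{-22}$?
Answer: $- \frac{150}{11} \approx -13.636$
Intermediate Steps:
$G{\left(K \right)} = \frac{50}{11}$ ($G{\left(K \right)} = 5 \cdot 1 + 10 \left(- \frac{1}{22}\right) = 5 - \frac{5}{11} = \frac{50}{11}$)
$- 3 G{\left(-9 \right)} = \left(-3\right) \frac{50}{11} = - \frac{150}{11}$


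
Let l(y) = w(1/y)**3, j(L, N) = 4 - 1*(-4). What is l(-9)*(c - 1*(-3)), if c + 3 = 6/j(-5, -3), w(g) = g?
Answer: -1/972 ≈ -0.0010288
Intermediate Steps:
j(L, N) = 8 (j(L, N) = 4 + 4 = 8)
c = -9/4 (c = -3 + 6/8 = -3 + 6*(1/8) = -3 + 3/4 = -9/4 ≈ -2.2500)
l(y) = y**(-3) (l(y) = (1/y)**3 = y**(-3))
l(-9)*(c - 1*(-3)) = (-9/4 - 1*(-3))/(-9)**3 = -(-9/4 + 3)/729 = -1/729*3/4 = -1/972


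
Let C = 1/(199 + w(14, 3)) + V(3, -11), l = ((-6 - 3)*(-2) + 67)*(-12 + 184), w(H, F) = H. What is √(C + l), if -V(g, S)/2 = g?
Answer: √663022779/213 ≈ 120.89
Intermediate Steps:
V(g, S) = -2*g
l = 14620 (l = (-9*(-2) + 67)*172 = (18 + 67)*172 = 85*172 = 14620)
C = -1277/213 (C = 1/(199 + 14) - 2*3 = 1/213 - 6 = -1277/213 ≈ -5.9953)
√(C + l) = √(-1277/213 + 14620) = √(3112783/213) = √663022779/213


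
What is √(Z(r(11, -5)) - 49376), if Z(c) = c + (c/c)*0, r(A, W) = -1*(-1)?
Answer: 25*I*√79 ≈ 222.2*I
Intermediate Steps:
r(A, W) = 1
Z(c) = c (Z(c) = c + 1*0 = c + 0 = c)
√(Z(r(11, -5)) - 49376) = √(1 - 49376) = √(-49375) = 25*I*√79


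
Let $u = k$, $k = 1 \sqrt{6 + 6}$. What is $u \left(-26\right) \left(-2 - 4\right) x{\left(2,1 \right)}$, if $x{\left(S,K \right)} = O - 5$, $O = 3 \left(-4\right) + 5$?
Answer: $- 3744 \sqrt{3} \approx -6484.8$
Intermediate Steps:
$O = -7$ ($O = -12 + 5 = -7$)
$k = 2 \sqrt{3}$ ($k = 1 \sqrt{12} = 1 \cdot 2 \sqrt{3} = 2 \sqrt{3} \approx 3.4641$)
$x{\left(S,K \right)} = -12$ ($x{\left(S,K \right)} = -7 - 5 = -12$)
$u = 2 \sqrt{3} \approx 3.4641$
$u \left(-26\right) \left(-2 - 4\right) x{\left(2,1 \right)} = 2 \sqrt{3} \left(-26\right) \left(-2 - 4\right) \left(-12\right) = - 52 \sqrt{3} \left(\left(-6\right) \left(-12\right)\right) = - 52 \sqrt{3} \cdot 72 = - 3744 \sqrt{3}$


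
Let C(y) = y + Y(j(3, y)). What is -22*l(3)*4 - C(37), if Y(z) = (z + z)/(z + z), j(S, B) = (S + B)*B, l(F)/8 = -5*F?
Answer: 10522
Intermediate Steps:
l(F) = -40*F (l(F) = 8*(-5*F) = -40*F)
j(S, B) = B*(B + S) (j(S, B) = (B + S)*B = B*(B + S))
Y(z) = 1 (Y(z) = (2*z)/((2*z)) = (2*z)*(1/(2*z)) = 1)
C(y) = 1 + y (C(y) = y + 1 = 1 + y)
-22*l(3)*4 - C(37) = -(-880)*3*4 - (1 + 37) = -22*(-120)*4 - 1*38 = 2640*4 - 38 = 10560 - 38 = 10522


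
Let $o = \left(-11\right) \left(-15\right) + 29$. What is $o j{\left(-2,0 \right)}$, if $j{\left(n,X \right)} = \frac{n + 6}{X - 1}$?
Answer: $-776$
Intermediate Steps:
$j{\left(n,X \right)} = \frac{6 + n}{-1 + X}$
$o = 194$ ($o = 165 + 29 = 194$)
$o j{\left(-2,0 \right)} = 194 \frac{6 - 2}{-1 + 0} = 194 \frac{1}{-1} \cdot 4 = 194 \left(\left(-1\right) 4\right) = 194 \left(-4\right) = -776$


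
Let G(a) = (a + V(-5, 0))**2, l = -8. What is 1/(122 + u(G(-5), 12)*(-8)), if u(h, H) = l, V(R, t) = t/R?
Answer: 1/186 ≈ 0.0053763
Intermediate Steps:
G(a) = a**2 (G(a) = (a + 0/(-5))**2 = (a + 0*(-1/5))**2 = (a + 0)**2 = a**2)
u(h, H) = -8
1/(122 + u(G(-5), 12)*(-8)) = 1/(122 - 8*(-8)) = 1/(122 + 64) = 1/186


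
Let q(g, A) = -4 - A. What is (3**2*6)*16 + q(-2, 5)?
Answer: 855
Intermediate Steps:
(3**2*6)*16 + q(-2, 5) = (3**2*6)*16 + (-4 - 1*5) = (9*6)*16 + (-4 - 5) = 54*16 - 9 = 864 - 9 = 855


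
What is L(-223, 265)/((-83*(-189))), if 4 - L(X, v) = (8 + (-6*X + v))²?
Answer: -2595317/15687 ≈ -165.44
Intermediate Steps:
L(X, v) = 4 - (8 + v - 6*X)² (L(X, v) = 4 - (8 + (-6*X + v))² = 4 - (8 + (v - 6*X))² = 4 - (8 + v - 6*X)²)
L(-223, 265)/((-83*(-189))) = (4 - (8 + 265 - 6*(-223))²)/((-83*(-189))) = (4 - (8 + 265 + 1338)²)/15687 = (4 - 1*1611²)*(1/15687) = (4 - 1*2595321)*(1/15687) = (4 - 2595321)*(1/15687) = -2595317*1/15687 = -2595317/15687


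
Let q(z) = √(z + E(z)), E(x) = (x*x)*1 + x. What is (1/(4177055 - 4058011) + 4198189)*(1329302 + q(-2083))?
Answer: 332172106071055367/59522 + 499769211317*√4334723/119044 ≈ 5.5894e+12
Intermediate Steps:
E(x) = x + x² (E(x) = x²*1 + x = x² + x = x + x²)
q(z) = √(z + z*(1 + z))
(1/(4177055 - 4058011) + 4198189)*(1329302 + q(-2083)) = (1/(4177055 - 4058011) + 4198189)*(1329302 + √(-2083*(2 - 2083))) = (1/119044 + 4198189)*(1329302 + √(-2083*(-2081))) = (1/119044 + 4198189)*(1329302 + √4334723) = 499769211317*(1329302 + √4334723)/119044 = 332172106071055367/59522 + 499769211317*√4334723/119044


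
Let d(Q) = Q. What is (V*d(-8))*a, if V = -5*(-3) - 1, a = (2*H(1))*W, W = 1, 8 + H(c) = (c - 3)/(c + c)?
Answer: 2016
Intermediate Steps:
H(c) = -8 + (-3 + c)/(2*c) (H(c) = -8 + (c - 3)/(c + c) = -8 + (-3 + c)/((2*c)) = -8 + (-3 + c)*(1/(2*c)) = -8 + (-3 + c)/(2*c))
a = -18 (a = (2*((3/2)*(-1 - 5*1)/1))*1 = (2*((3/2)*1*(-1 - 5)))*1 = (2*((3/2)*1*(-6)))*1 = (2*(-9))*1 = -18*1 = -18)
V = 14 (V = 15 - 1 = 14)
(V*d(-8))*a = (14*(-8))*(-18) = -112*(-18) = 2016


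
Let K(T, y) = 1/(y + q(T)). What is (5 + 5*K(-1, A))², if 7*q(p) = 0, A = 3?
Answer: 400/9 ≈ 44.444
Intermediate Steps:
q(p) = 0 (q(p) = (⅐)*0 = 0)
K(T, y) = 1/y (K(T, y) = 1/(y + 0) = 1/y)
(5 + 5*K(-1, A))² = (5 + 5/3)² = (20/3)² = 400/9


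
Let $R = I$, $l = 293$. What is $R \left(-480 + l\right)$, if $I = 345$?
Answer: $-64515$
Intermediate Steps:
$R = 345$
$R \left(-480 + l\right) = 345 \left(-480 + 293\right) = 345 \left(-187\right) = -64515$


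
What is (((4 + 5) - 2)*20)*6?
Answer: 840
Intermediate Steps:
(((4 + 5) - 2)*20)*6 = ((9 - 2)*20)*6 = (7*20)*6 = 140*6 = 840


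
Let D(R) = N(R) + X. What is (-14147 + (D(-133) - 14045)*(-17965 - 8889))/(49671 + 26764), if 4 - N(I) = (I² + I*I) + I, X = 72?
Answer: 1321578609/76435 ≈ 17290.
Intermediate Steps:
N(I) = 4 - I - 2*I² (N(I) = 4 - ((I² + I*I) + I) = 4 - ((I² + I²) + I) = 4 - (2*I² + I) = 4 - (I + 2*I²) = 4 + (-I - 2*I²) = 4 - I - 2*I²)
D(R) = 76 - R - 2*R² (D(R) = (4 - R - 2*R²) + 72 = 76 - R - 2*R²)
(-14147 + (D(-133) - 14045)*(-17965 - 8889))/(49671 + 26764) = (-14147 + ((76 - 1*(-133) - 2*(-133)²) - 14045)*(-17965 - 8889))/(49671 + 26764) = (-14147 + ((76 + 133 - 2*17689) - 14045)*(-26854))/76435 = (-14147 + ((76 + 133 - 35378) - 14045)*(-26854))*(1/76435) = (-14147 + (-35169 - 14045)*(-26854))*(1/76435) = (-14147 - 49214*(-26854))*(1/76435) = (-14147 + 1321592756)*(1/76435) = 1321578609*(1/76435) = 1321578609/76435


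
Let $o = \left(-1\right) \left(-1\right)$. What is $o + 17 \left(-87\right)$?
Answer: $-1478$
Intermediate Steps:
$o = 1$
$o + 17 \left(-87\right) = 1 + 17 \left(-87\right) = 1 - 1479 = -1478$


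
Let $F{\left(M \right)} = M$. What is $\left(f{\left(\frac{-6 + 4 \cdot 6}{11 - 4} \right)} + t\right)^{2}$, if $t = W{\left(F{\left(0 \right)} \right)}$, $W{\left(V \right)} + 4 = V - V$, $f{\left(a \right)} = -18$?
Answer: $484$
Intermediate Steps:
$W{\left(V \right)} = -4$ ($W{\left(V \right)} = -4 + \left(V - V\right) = -4 + 0 = -4$)
$t = -4$
$\left(f{\left(\frac{-6 + 4 \cdot 6}{11 - 4} \right)} + t\right)^{2} = \left(-18 - 4\right)^{2} = \left(-22\right)^{2} = 484$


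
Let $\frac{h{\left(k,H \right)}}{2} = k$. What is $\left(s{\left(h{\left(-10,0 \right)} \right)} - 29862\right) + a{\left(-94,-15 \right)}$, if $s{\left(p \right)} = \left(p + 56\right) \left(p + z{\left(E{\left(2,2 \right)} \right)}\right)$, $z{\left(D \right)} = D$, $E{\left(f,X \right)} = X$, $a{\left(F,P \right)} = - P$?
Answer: $-30495$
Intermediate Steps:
$h{\left(k,H \right)} = 2 k$
$s{\left(p \right)} = \left(2 + p\right) \left(56 + p\right)$ ($s{\left(p \right)} = \left(p + 56\right) \left(p + 2\right) = \left(56 + p\right) \left(2 + p\right) = \left(2 + p\right) \left(56 + p\right)$)
$\left(s{\left(h{\left(-10,0 \right)} \right)} - 29862\right) + a{\left(-94,-15 \right)} = \left(\left(112 + \left(2 \left(-10\right)\right)^{2} + 58 \cdot 2 \left(-10\right)\right) - 29862\right) - -15 = \left(\left(112 + \left(-20\right)^{2} + 58 \left(-20\right)\right) - 29862\right) + 15 = \left(\left(112 + 400 - 1160\right) - 29862\right) + 15 = \left(-648 - 29862\right) + 15 = -30510 + 15 = -30495$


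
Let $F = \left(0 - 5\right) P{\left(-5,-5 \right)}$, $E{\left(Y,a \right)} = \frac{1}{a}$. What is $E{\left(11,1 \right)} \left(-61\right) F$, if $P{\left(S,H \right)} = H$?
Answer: $-1525$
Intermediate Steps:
$F = 25$ ($F = \left(0 - 5\right) \left(-5\right) = \left(-5\right) \left(-5\right) = 25$)
$E{\left(11,1 \right)} \left(-61\right) F = 1^{-1} \left(-61\right) 25 = 1 \left(-61\right) 25 = \left(-61\right) 25 = -1525$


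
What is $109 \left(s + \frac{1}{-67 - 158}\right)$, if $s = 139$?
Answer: $\frac{3408866}{225} \approx 15151.0$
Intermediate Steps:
$109 \left(s + \frac{1}{-67 - 158}\right) = 109 \left(139 + \frac{1}{-67 - 158}\right) = 109 \left(139 + \frac{1}{-225}\right) = 109 \left(139 - \frac{1}{225}\right) = 109 \cdot \frac{31274}{225} = \frac{3408866}{225}$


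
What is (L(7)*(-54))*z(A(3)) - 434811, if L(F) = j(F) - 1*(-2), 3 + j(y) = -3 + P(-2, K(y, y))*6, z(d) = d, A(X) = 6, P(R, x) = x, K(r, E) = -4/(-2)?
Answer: -437403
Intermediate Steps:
K(r, E) = 2 (K(r, E) = -4*(-½) = 2)
j(y) = 6 (j(y) = -3 + (-3 + 2*6) = -3 + (-3 + 12) = -3 + 9 = 6)
L(F) = 8 (L(F) = 6 - 1*(-2) = 6 + 2 = 8)
(L(7)*(-54))*z(A(3)) - 434811 = (8*(-54))*6 - 434811 = -432*6 - 434811 = -2592 - 434811 = -437403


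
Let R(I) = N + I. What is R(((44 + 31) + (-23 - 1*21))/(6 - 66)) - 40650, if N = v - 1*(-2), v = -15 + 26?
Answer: -2438251/60 ≈ -40638.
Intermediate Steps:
v = 11
N = 13 (N = 11 - 1*(-2) = 11 + 2 = 13)
R(I) = 13 + I
R(((44 + 31) + (-23 - 1*21))/(6 - 66)) - 40650 = (13 + ((44 + 31) + (-23 - 1*21))/(6 - 66)) - 40650 = (13 + (75 + (-23 - 21))/(-60)) - 40650 = (13 + (75 - 44)*(-1/60)) - 40650 = (13 + 31*(-1/60)) - 40650 = (13 - 31/60) - 40650 = 749/60 - 40650 = -2438251/60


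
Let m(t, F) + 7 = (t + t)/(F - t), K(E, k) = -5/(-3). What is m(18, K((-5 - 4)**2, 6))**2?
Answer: 203401/2401 ≈ 84.715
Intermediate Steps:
K(E, k) = 5/3 (K(E, k) = -5*(-1/3) = 5/3)
m(t, F) = -7 + 2*t/(F - t) (m(t, F) = -7 + (t + t)/(F - t) = -7 + (2*t)/(F - t) = -7 + 2*t/(F - t))
m(18, K((-5 - 4)**2, 6))**2 = ((-7*5/3 + 9*18)/(5/3 - 1*18))**2 = ((-35/3 + 162)/(5/3 - 18))**2 = ((451/3)/(-49/3))**2 = (-3/49*451/3)**2 = (-451/49)**2 = 203401/2401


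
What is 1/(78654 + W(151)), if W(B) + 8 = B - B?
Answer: 1/78646 ≈ 1.2715e-5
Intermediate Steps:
W(B) = -8 (W(B) = -8 + (B - B) = -8 + 0 = -8)
1/(78654 + W(151)) = 1/(78654 - 8) = 1/78646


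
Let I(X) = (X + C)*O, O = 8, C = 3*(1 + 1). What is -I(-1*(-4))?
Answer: -80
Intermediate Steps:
C = 6 (C = 3*2 = 6)
I(X) = 48 + 8*X (I(X) = (X + 6)*8 = (6 + X)*8 = 48 + 8*X)
-I(-1*(-4)) = -(48 + 8*(-1*(-4))) = -(48 + 8*4) = -(48 + 32) = -1*80 = -80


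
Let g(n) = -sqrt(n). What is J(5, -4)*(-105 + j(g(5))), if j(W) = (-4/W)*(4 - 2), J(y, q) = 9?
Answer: -945 + 72*sqrt(5)/5 ≈ -912.80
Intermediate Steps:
j(W) = -8/W (j(W) = -4/W*2 = -8/W)
J(5, -4)*(-105 + j(g(5))) = 9*(-105 - 8*(-sqrt(5)/5)) = 9*(-105 - (-8)*sqrt(5)/5) = 9*(-105 + 8*sqrt(5)/5) = -945 + 72*sqrt(5)/5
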